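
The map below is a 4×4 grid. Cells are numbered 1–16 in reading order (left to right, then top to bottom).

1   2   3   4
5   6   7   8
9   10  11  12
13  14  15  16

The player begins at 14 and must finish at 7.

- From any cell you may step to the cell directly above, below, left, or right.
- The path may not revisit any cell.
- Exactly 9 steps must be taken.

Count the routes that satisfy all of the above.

23

Need simple routes of exactly 9 moves from 14 to 7 (Manhattan distance 3, so 3 moves are spent on a detour and 3 undoing it).
Branch systematically from the start, pruning whenever the remaining move budget drops below the Manhattan distance to 7 or differs from it in parity. Grouping the completions by first move — via 10: 6; via 13: 8; via 15: 9 — and summing: 6 + 8 + 9 = 23.
That gives 23 routes.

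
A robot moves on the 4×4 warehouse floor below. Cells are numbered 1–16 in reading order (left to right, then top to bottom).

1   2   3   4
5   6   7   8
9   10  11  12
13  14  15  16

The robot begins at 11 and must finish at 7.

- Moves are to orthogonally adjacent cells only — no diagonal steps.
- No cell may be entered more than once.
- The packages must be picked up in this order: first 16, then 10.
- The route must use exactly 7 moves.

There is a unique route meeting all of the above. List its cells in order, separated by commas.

11, 12, 16, 15, 14, 10, 6, 7

The waypoints must appear in the order 16, 10, with no cell reused.
Route from 11: right 1 to 12, down 1 to 16, left 2 to 14, up 2 to 6, right 1 to 7 — 7 moves in all.
Check: order respected (16 at step 2, 10 at step 5); 7 moves as required.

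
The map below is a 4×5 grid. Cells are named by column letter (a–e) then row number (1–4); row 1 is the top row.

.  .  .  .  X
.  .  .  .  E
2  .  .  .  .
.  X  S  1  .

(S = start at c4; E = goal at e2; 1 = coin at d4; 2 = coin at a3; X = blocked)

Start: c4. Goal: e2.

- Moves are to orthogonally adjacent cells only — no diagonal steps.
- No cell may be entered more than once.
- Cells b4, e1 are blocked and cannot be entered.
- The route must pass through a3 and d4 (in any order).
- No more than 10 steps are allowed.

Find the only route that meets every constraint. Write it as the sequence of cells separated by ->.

Any route must reach a3 and d4 and still end at e2 within 10 moves, so the order of the required stops is forced.
Route from c4: right 1 to d4, up 1 to d3, left 3 to a3, up 1 to a2, right 4 to e2 — 10 moves in all.
Check: all required cells visited; 10 ≤ 10 moves.

c4 -> d4 -> d3 -> c3 -> b3 -> a3 -> a2 -> b2 -> c2 -> d2 -> e2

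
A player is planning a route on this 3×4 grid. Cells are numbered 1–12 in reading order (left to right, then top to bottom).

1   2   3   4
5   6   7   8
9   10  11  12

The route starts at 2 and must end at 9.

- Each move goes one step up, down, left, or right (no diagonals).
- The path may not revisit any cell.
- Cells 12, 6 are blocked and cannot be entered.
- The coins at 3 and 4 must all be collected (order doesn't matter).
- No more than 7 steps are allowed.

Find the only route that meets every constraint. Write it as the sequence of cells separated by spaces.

2 3 4 8 7 11 10 9

The 7-move cap with required stops at 3, 4 leaves no slack for detours.
Route from 2: 2× right (reaching 4), down to 8, left to 7, down to 11, 2× left (reaching 9) — 7 moves in all.
Check: all required cells visited; 7 ≤ 7 moves.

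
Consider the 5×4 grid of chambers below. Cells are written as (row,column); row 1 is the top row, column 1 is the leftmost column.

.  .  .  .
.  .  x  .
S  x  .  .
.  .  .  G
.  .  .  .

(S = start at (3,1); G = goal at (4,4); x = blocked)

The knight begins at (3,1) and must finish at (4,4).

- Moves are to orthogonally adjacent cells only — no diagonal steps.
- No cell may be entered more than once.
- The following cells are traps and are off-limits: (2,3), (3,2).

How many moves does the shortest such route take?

4

The Manhattan distance from (3,1) to (4,4) is |3−4| + |1−4| = 4, so at least 4 moves are needed.
A route of 4 moves achieves this: (3,1) → (4,1) → (4,2) → (4,3) → (4,4).
Since 4 matches the lower bound, it is optimal.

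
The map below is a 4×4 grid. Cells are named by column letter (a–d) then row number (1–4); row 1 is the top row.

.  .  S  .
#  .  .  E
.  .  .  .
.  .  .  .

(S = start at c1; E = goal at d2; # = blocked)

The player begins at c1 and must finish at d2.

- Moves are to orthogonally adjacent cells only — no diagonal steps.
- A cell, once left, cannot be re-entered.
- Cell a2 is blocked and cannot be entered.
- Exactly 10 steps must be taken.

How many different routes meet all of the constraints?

8

Need simple routes of exactly 10 moves from c1 to d2 (Manhattan distance 2, so 4 moves are spent on a detour and 4 undoing it).
Enumerating: c1 c2 c3 b3 a3 a4 b4 c4 d4 d3 d2 | c1 c2 b2 b3 a3 a4 b4 c4 c3 d3 d2 | c1 c2 b2 b3 a3 a4 b4 c4 d4 d3 d2 | c1 b1 b2 b3 b4 c4 d4 d3 c3 c2 d2 | c1 b1 b2 b3 a3 a4 b4 c4 c3 c2 d2 | c1 b1 b2 b3 a3 a4 b4 c4 c3 d3 d2 | c1 b1 b2 b3 a3 a4 b4 c4 d4 d3 d2 | c1 b1 b2 c2 c3 b3 b4 c4 d4 d3 d2.
That gives 8 routes.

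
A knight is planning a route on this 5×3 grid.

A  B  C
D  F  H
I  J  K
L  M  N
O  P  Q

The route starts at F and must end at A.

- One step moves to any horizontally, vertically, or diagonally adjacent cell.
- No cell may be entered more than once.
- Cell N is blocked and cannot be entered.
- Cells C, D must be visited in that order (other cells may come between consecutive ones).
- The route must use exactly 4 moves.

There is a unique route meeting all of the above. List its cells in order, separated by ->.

F -> C -> B -> D -> A

The waypoints must appear in the order C, D, with no cell reused.
Route from F: up-right 1 to C, left 1 to B, down-left 1 to D, up 1 to A — 4 moves in all.
Check: order respected (C at step 1, D at step 3); 4 moves as required.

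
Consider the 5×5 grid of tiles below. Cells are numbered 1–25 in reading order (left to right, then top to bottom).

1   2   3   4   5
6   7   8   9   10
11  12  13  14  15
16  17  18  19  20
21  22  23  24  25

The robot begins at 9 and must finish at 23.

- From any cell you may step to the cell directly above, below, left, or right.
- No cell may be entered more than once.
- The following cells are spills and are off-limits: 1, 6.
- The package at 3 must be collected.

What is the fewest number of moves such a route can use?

Any route passes through 3 somewhere between 9 and 23. Summing Manhattan distances along the two legs (9 → 3 → 23) gives a lower bound of 2 + 4 = 6 moves.
A route of 6 moves achieves this: 9 → 4 → 3 → 8 → 13 → 18 → 23.
Since 6 matches the lower bound, it is optimal.

6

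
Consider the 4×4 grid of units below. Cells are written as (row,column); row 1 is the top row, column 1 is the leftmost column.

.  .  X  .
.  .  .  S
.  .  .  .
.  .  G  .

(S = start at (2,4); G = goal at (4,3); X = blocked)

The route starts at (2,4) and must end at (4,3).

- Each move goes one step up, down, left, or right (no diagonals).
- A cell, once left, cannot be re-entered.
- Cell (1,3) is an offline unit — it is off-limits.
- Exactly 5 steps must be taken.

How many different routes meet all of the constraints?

5

Need simple routes of exactly 5 moves from (2,4) to (4,3) (Manhattan distance 3, so 1 moves are spent on a detour and 1 undoing it).
Enumerating: (2,4) (3,4) (3,3) (3,2) (4,2) (4,3) | (2,4) (2,3) (3,3) (3,2) (4,2) (4,3) | (2,4) (2,3) (3,3) (3,4) (4,4) (4,3) | (2,4) (2,3) (2,2) (3,2) (4,2) (4,3) | (2,4) (2,3) (2,2) (3,2) (3,3) (4,3).
That gives 5 routes.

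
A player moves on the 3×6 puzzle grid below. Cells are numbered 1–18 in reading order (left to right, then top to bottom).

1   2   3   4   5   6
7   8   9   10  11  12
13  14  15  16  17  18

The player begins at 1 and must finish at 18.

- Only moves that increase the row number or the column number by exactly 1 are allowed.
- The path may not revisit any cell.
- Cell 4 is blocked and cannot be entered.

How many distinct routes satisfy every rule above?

A right/down-only route from 1 to 18 makes exactly 2 down-moves and 5 right-moves in some order.
With no other constraints that would be C(7,2) = 21 routes.
Subtract routes through each blocked cell (inclusion–exclusion for overlaps): − through 4: 6 → 15.
That gives 15 routes.

15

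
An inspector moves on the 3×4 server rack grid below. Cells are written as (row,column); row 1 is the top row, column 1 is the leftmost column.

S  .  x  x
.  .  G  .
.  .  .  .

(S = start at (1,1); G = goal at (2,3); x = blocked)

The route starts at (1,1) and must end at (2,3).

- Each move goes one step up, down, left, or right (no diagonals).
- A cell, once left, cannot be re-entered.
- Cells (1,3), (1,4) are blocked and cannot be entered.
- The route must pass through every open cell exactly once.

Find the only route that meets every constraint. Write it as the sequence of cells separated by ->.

(1,1) -> (1,2) -> (2,2) -> (2,1) -> (3,1) -> (3,2) -> (3,3) -> (3,4) -> (2,4) -> (2,3)

Need to visit all 10 open cells exactly once, starting at (1,1) and ending at (2,3).
Cell (2,4) has only two open neighbours ((3,4) and (2,3)), so the path must pass straight through it: one of those is the cell it's entered from and the other is where it exits.
Route from (1,1): right 1 to (1,2), down 1 to (2,2), left 1 to (2,1), down 1 to (3,1), right 3 to (3,4), up 1 to (2,4), left 1 to (2,3) — 9 moves in all.
Check: all 10 open cells covered.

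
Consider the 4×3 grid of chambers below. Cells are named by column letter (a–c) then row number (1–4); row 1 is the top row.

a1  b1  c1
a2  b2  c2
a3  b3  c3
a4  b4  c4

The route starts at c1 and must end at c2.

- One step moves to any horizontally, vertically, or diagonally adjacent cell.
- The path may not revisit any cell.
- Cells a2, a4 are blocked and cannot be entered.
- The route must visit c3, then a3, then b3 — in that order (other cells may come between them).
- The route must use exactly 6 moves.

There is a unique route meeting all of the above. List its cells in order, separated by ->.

c1 -> b2 -> c3 -> b4 -> a3 -> b3 -> c2

The waypoints must appear in the order c3, a3, b3, with no cell reused.
Route from c1: down-left 1 to b2, down-right 1 to c3, down-left 1 to b4, up-left 1 to a3, right 1 to b3, up-right 1 to c2 — 6 moves in all.
Check: order respected (c3 at step 2, a3 at step 4, b3 at step 5); 6 moves as required.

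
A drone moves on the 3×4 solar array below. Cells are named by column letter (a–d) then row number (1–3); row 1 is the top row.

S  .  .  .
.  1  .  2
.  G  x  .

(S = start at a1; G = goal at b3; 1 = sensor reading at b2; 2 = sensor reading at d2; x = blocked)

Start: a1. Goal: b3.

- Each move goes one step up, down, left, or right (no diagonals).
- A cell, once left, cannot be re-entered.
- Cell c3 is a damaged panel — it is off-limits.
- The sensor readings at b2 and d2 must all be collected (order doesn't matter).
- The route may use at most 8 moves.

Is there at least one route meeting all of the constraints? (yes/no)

One route that works: a1 → b1 → c1 → d1 → d2 → c2 → b2 → b3.

yes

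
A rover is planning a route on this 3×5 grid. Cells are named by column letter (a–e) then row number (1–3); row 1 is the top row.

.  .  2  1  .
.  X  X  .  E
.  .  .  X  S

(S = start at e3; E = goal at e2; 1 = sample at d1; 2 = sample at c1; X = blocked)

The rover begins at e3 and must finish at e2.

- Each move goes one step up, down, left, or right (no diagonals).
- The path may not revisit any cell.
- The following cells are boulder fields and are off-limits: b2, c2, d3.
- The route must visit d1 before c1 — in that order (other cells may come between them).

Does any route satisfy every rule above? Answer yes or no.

no

Every way from e3 to d1 runs through e2 — but e2 is where the route must end, so it would be entered once on the way to d1 and again at the finish.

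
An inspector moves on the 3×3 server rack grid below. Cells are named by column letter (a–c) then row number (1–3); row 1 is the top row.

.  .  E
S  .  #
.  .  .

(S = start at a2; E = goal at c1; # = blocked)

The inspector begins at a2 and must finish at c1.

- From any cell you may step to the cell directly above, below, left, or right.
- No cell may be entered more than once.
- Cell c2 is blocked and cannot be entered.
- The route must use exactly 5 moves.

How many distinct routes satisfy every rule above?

1

Need simple routes of exactly 5 moves from a2 to c1 (Manhattan distance 3, so 1 moves are spent on a detour and 1 undoing it).
Enumerating: a2 a3 b3 b2 b1 c1.
That gives 1 route.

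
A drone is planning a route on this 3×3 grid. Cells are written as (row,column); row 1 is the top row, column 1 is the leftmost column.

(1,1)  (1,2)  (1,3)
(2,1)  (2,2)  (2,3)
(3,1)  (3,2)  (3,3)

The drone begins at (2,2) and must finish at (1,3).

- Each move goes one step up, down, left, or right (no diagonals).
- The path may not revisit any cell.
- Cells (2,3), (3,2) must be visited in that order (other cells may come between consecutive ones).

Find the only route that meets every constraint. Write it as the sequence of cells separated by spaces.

(2,2) (2,3) (3,3) (3,2) (3,1) (2,1) (1,1) (1,2) (1,3)

The waypoints must appear in the order (2,3), (3,2), with no cell reused.
Route from (2,2): right to (2,3), down to (3,3), 2× left (reaching (3,1)), 2× up (reaching (1,1)), 2× right (reaching (1,3)) — 8 moves in all.
Check: order respected ((2,3) at step 1, (3,2) at step 3).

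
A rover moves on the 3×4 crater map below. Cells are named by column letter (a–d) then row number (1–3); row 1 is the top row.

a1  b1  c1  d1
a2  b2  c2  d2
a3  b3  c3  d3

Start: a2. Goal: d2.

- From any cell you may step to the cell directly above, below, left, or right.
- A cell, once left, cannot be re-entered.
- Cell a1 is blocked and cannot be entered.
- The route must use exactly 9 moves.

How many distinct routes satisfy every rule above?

Need simple routes of exactly 9 moves from a2 to d2 (Manhattan distance 3, so 3 moves are spent on a detour and 3 undoing it).
Enumerating: a2 a3 b3 b2 b1 c1 c2 c3 d3 d2 | a2 a3 b3 c3 c2 b2 b1 c1 d1 d2.
That gives 2 routes.

2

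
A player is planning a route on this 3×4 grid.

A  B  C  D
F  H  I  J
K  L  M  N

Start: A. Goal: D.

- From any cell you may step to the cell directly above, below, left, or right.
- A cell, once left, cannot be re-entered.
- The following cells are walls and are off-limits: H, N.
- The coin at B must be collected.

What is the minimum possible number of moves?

Any route passes through B somewhere between A and D. Summing Manhattan distances along the two legs (A → B → D) gives a lower bound of 1 + 2 = 3 moves.
A route of 3 moves achieves this: A → B → C → D.
Since 3 matches the lower bound, it is optimal.

3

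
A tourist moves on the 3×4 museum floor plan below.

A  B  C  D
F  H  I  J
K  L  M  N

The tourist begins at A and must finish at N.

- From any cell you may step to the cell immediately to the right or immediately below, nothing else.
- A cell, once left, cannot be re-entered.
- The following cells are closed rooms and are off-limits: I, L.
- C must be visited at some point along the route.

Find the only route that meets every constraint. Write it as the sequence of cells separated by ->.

Moves only go right or down, so the column and row indices never decrease.
Route from A: 3× right (reaching D), 2× down (reaching N) — 5 moves in all.
Check: all required cells visited.

A -> B -> C -> D -> J -> N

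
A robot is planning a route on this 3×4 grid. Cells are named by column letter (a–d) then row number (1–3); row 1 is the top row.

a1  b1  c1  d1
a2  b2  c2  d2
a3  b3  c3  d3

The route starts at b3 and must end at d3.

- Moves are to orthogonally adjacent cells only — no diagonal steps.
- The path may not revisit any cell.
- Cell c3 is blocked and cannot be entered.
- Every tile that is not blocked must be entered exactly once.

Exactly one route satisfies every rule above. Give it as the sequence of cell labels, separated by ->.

Need to visit all 11 open cells exactly once, starting at b3 and ending at d3.
Cell a1 has only two open neighbours (a2 and b1), so the path must pass straight through it: one of those is the cell it's entered from and the other is where it exits.
Route from b3: left to a3, 2× up (reaching a1), right to b1, down to b2, right to c2, up to c1, right to d1, 2× down (reaching d3) — 10 moves in all.
Check: all 11 open cells covered.

b3 -> a3 -> a2 -> a1 -> b1 -> b2 -> c2 -> c1 -> d1 -> d2 -> d3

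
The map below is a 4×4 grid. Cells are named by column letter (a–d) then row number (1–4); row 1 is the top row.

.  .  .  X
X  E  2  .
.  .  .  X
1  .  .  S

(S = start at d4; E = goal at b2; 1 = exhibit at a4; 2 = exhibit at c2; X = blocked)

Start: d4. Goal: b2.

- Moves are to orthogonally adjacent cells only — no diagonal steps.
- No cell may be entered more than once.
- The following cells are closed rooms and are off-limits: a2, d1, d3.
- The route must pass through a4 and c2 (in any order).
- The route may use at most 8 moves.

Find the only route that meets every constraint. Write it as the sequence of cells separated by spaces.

d4 c4 b4 a4 a3 b3 c3 c2 b2

The 8-move cap with required stops at a4, c2 leaves no slack for detours.
Route from d4: left 3 to a4, up 1 to a3, right 2 to c3, up 1 to c2, left 1 to b2 — 8 moves in all.
Check: all required cells visited; 8 ≤ 8 moves.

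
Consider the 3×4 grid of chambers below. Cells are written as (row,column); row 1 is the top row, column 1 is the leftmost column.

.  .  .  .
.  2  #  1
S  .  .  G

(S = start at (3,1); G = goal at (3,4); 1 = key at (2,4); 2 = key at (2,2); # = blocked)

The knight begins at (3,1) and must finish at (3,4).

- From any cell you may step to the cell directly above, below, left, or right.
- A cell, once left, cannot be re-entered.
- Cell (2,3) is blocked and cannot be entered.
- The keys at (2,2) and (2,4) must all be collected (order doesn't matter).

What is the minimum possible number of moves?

7

Any route passes through (2,2) and (2,4) in some order between (3,1) and (3,4). Summing Manhattan distances along each leg and taking the cheapest ordering ((3,1) → (2,2) → (2,4) → (3,4)) gives a lower bound of 2 + 2 + 1 = 5 moves.
That bound ignores the blocked cells. Measuring each leg by the fewest moves that actually steer around them ((3,1)→(2,2): 2; (2,2)→(2,4): 4; (2,4)→(3,4): 1) raises the lower bound to 7.
A route of 7 moves exists: (3,1) → (2,1) → (2,2) → (1,2) → (1,3) → (1,4) → (2,4) → (3,4).
Since 7 matches that lower bound, it is optimal.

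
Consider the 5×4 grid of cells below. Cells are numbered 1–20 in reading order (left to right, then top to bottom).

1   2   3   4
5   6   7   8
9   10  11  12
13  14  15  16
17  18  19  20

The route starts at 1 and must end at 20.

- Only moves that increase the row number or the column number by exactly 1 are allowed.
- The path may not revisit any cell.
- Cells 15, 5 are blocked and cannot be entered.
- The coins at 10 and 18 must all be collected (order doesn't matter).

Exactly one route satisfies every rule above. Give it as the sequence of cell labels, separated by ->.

Moves only go right or down, so the column and row indices never decrease.
Route from 1: right to 2, 4× down (reaching 18), 2× right (reaching 20) — 7 moves in all.
Check: all required cells visited.

1 -> 2 -> 6 -> 10 -> 14 -> 18 -> 19 -> 20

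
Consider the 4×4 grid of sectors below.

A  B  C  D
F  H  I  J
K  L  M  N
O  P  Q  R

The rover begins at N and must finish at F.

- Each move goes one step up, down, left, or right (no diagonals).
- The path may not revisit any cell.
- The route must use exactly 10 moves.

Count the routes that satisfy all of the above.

28

Need simple routes of exactly 10 moves from N to F (Manhattan distance 4, so 3 moves are spent on a detour and 3 undoing it).
Branch systematically from the start, pruning whenever the remaining move budget drops below the Manhattan distance to F or differs from it in parity. Grouping the completions by first move — via J: 12; via R: 11; via M: 5 — and summing: 12 + 11 + 5 = 28.
That gives 28 routes.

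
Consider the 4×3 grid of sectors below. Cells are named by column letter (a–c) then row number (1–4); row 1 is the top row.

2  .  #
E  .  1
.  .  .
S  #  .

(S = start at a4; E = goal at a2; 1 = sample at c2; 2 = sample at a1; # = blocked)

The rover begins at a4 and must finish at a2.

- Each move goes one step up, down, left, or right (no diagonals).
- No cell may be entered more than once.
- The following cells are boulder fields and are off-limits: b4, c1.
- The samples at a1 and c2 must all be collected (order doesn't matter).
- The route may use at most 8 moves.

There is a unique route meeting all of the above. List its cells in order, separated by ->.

a4 -> a3 -> b3 -> c3 -> c2 -> b2 -> b1 -> a1 -> a2

Any route must reach a1 and c2 and still end at a2 within 8 moves, so the order of the required stops is forced.
Route from a4: up 1 to a3, right 2 to c3, up 1 to c2, left 1 to b2, up 1 to b1, left 1 to a1, down 1 to a2 — 8 moves in all.
Check: all required cells visited; 8 ≤ 8 moves.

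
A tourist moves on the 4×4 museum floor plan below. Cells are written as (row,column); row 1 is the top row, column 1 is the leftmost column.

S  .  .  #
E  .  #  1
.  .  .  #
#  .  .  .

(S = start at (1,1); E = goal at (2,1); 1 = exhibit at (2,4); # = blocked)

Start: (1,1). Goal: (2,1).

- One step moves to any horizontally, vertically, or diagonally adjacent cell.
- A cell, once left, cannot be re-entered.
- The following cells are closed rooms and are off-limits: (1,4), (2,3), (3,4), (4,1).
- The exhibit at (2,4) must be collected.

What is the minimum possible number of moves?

Any route passes through (2,4) somewhere between (1,1) and (2,1). Summing Chebyshev distances along the two legs ((1,1) → (2,4) → (2,1)) gives a lower bound of 3 + 3 = 6 moves.
A route of 6 moves achieves this: (1,1) → (1,2) → (1,3) → (2,4) → (3,3) → (2,2) → (2,1).
Since 6 matches the lower bound, it is optimal.

6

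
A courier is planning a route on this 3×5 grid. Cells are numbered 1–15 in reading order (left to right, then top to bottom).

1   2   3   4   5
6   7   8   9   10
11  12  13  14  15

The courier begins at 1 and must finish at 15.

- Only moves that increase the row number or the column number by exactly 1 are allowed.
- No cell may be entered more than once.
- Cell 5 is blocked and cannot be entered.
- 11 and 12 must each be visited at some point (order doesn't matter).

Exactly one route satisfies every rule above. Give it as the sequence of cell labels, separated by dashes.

1 - 6 - 11 - 12 - 13 - 14 - 15

Moves only go right or down, so the column and row indices never decrease.
Route from 1: down 2 to 11, right 4 to 15 — 6 moves in all.
Check: all required cells visited.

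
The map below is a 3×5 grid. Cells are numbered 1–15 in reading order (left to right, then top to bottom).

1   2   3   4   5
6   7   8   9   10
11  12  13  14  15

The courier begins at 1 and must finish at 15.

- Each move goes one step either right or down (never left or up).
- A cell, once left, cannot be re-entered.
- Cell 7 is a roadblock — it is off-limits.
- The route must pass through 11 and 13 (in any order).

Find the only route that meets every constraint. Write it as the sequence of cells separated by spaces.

1 6 11 12 13 14 15

Moves only go right or down, so the column and row indices never decrease.
Route from 1: 2× down (reaching 11), 4× right (reaching 15) — 6 moves in all.
Check: all required cells visited.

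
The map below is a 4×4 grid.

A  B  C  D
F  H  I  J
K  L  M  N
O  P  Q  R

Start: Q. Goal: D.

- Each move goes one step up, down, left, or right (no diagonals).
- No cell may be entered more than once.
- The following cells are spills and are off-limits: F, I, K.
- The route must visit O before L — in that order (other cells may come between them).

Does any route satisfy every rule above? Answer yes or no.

O must be visited but has only one open neighbour (P), and it is neither the start nor the goal — the route would have to enter and leave through P, re-entering it.

no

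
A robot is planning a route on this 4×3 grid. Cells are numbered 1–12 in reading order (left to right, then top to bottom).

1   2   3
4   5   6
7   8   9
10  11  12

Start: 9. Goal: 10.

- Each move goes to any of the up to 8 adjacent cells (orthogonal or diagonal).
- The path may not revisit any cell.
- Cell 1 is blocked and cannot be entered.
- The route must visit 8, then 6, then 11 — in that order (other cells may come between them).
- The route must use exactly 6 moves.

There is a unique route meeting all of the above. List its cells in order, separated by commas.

9, 8, 6, 5, 7, 11, 10

The waypoints must appear in the order 8, 6, 11, with no cell reused.
Route from 9: left to 8, up-right to 6, left to 5, down-left to 7, down-right to 11, left to 10 — 6 moves in all.
Check: order respected (8 at step 1, 6 at step 2, 11 at step 5); 6 moves as required.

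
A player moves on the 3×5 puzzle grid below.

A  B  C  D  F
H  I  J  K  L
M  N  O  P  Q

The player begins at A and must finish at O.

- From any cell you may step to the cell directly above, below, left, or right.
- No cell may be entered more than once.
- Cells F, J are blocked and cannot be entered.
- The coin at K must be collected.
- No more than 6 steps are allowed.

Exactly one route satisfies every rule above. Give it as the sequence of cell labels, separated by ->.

A -> B -> C -> D -> K -> P -> O

The 6-move cap with required stops at K leaves no slack for detours.
Route from A: right 3 to D, down 2 to P, left 1 to O — 6 moves in all.
Check: all required cells visited; 6 ≤ 6 moves.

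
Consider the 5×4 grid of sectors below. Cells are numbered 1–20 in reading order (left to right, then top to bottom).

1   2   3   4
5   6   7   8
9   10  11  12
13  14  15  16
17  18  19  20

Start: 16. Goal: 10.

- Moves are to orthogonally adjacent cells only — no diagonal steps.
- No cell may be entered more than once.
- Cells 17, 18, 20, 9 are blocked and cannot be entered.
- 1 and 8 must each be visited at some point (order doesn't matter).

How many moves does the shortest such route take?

Any route passes through 1 and 8 in some order between 16 and 10. Summing Manhattan distances along each leg and taking the cheapest ordering (16 → 8 → 1 → 10) gives a lower bound of 2 + 4 + 3 = 9 moves.
A route of 9 moves achieves this: 16 → 12 → 8 → 4 → 3 → 2 → 1 → 5 → 6 → 10.
Since 9 matches the lower bound, it is optimal.

9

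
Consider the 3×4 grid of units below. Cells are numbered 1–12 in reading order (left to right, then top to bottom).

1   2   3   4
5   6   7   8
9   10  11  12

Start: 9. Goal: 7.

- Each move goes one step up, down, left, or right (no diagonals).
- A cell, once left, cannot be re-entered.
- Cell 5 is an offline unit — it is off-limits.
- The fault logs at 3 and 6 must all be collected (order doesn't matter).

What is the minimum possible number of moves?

Any route passes through 3 and 6 in some order between 9 and 7. Summing Manhattan distances along each leg and taking the cheapest ordering (9 → 6 → 3 → 7) gives a lower bound of 2 + 2 + 1 = 5 moves.
A route of 5 moves achieves this: 9 → 10 → 6 → 2 → 3 → 7.
Since 5 matches the lower bound, it is optimal.

5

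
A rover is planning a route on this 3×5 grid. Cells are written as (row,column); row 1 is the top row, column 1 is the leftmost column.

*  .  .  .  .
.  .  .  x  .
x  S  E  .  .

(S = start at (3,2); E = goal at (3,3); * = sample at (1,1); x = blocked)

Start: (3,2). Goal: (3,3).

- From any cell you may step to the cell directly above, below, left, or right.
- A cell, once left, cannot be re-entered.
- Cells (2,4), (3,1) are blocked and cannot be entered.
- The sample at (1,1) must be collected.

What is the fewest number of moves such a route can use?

7

Any route passes through (1,1) somewhere between (3,2) and (3,3). Summing Manhattan distances along the two legs ((3,2) → (1,1) → (3,3)) gives a lower bound of 3 + 4 = 7 moves.
A route of 7 moves achieves this: (3,2) → (2,2) → (2,1) → (1,1) → (1,2) → (1,3) → (2,3) → (3,3).
Since 7 matches the lower bound, it is optimal.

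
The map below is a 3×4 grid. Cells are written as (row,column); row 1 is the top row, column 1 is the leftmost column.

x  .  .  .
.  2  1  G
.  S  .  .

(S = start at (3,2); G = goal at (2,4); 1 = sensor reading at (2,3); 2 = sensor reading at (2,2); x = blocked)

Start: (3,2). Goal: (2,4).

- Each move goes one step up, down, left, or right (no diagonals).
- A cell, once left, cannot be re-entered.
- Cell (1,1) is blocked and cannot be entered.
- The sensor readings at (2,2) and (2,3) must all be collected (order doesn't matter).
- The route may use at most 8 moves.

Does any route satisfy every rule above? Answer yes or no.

One route that works: (3,2) → (2,2) → (2,3) → (2,4).

yes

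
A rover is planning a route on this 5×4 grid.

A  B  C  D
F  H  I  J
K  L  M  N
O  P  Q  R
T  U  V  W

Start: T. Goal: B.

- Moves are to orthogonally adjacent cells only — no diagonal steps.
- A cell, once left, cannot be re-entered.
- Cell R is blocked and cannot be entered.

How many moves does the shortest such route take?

The Manhattan distance from T to B is |5−1| + |1−2| = 5, so at least 5 moves are needed.
A route of 5 moves achieves this: T → O → K → F → A → B.
Since 5 matches the lower bound, it is optimal.

5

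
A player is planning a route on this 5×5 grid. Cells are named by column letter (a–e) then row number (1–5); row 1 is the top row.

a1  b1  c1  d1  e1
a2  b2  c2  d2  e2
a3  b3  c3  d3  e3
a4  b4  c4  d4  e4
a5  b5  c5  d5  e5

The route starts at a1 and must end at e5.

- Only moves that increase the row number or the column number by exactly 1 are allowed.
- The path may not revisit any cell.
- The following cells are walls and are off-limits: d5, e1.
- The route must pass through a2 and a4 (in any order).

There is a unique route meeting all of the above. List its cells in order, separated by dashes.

a1 - a2 - a3 - a4 - b4 - c4 - d4 - e4 - e5

Moves only go right or down, so the column and row indices never decrease.
Route from a1: down 3 to a4, right 4 to e4, down 1 to e5 — 8 moves in all.
Check: all required cells visited.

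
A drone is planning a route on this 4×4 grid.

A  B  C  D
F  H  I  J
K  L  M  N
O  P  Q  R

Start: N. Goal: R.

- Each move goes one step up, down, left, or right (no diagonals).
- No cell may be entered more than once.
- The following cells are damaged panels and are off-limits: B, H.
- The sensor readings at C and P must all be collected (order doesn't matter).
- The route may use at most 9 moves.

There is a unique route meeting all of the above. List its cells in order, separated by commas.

N, J, D, C, I, M, L, P, Q, R

Any route must reach C and P and still end at R within 9 moves, so the order of the required stops is forced.
Route from N: up 2 to D, left 1 to C, down 2 to M, left 1 to L, down 1 to P, right 2 to R — 9 moves in all.
Check: all required cells visited; 9 ≤ 9 moves.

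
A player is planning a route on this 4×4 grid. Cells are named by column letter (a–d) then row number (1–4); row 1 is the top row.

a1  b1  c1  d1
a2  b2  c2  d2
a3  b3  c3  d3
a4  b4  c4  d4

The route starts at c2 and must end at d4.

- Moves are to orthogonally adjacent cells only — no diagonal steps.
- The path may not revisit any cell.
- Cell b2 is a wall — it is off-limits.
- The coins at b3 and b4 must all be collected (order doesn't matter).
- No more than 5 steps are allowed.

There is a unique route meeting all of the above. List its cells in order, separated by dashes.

c2 - c3 - b3 - b4 - c4 - d4

The budget equals the shortest possible length, so every move has to be on a shortest route through the required cells.
Route from c2: down to c3, left to b3, down to b4, 2× right (reaching d4) — 5 moves in all.
Check: all required cells visited; 5 ≤ 5 moves.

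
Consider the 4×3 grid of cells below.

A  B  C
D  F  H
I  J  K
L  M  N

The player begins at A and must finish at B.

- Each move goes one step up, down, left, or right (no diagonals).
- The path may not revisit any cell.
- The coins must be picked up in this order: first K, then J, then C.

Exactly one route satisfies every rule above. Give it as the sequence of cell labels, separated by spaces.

A D I L M N K J F H C B

The waypoints must appear in the order K, J, C, with no cell reused.
Route from A: 3× down (reaching L), 2× right (reaching N), up to K, left to J, up to F, right to H, up to C, left to B — 11 moves in all.
Check: order respected (K at step 6, J at step 7, C at step 10).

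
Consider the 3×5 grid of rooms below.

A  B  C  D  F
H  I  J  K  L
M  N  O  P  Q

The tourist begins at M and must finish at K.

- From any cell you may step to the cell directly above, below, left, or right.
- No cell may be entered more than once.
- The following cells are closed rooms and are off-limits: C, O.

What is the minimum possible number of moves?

4

The Manhattan distance from M to K is |3−2| + |1−4| = 4, so at least 4 moves are needed.
A route of 4 moves achieves this: M → H → I → J → K.
Since 4 matches the lower bound, it is optimal.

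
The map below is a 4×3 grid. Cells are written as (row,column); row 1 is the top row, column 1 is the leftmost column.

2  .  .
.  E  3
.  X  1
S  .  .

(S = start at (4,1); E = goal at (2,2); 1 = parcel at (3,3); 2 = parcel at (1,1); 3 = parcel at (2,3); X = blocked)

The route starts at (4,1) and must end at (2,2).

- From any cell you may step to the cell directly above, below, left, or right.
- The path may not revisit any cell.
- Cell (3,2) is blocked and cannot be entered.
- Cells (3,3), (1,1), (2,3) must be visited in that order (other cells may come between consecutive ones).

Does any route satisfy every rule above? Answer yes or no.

Ignoring the required order, 1 revisit-free route from (4,1) to (2,2) passes through all of (3,3), (1,1), and (2,3); the waypoint orders that occur are (3,3) → (2,3) → (1,1) (1) — never (3,3) → (1,1) → (2,3).

no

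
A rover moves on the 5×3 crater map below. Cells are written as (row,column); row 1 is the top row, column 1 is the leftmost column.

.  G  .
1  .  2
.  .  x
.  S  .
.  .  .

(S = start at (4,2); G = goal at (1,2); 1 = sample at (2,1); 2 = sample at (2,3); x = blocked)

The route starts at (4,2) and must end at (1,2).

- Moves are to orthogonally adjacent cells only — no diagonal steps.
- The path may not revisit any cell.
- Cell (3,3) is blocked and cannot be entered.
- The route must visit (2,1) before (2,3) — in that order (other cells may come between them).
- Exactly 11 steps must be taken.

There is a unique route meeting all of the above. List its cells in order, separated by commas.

The waypoints must appear in the order (2,1), (2,3), with no cell reused.
Route from (4,2): right 1 to (4,3), down 1 to (5,3), left 2 to (5,1), up 3 to (2,1), right 2 to (2,3), up 1 to (1,3), left 1 to (1,2) — 11 moves in all.
Check: order respected (1 at step 7, 2 at step 9); 11 moves as required.

(4,2), (4,3), (5,3), (5,2), (5,1), (4,1), (3,1), (2,1), (2,2), (2,3), (1,3), (1,2)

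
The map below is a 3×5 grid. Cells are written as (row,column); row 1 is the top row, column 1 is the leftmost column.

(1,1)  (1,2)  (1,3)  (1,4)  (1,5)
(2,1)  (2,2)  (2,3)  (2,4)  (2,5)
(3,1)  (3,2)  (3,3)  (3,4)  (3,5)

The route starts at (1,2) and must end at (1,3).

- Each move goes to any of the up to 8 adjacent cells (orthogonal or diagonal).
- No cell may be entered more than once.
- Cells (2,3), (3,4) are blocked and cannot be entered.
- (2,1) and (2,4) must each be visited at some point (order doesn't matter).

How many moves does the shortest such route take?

5

Any route passes through (2,1) and (2,4) in some order between (1,2) and (1,3). Summing Chebyshev distances along each leg and taking the cheapest ordering ((1,2) → (2,1) → (2,4) → (1,3)) gives a lower bound of 1 + 3 + 1 = 5 moves.
A route of 5 moves achieves this: (1,2) → (2,1) → (2,2) → (3,3) → (2,4) → (1,3).
Since 5 matches the lower bound, it is optimal.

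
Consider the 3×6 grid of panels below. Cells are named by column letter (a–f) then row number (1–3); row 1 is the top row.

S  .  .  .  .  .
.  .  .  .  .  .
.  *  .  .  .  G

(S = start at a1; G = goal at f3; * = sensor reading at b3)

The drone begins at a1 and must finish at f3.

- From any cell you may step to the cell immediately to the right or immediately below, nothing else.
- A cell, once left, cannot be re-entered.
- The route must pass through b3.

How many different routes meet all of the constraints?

3

A right/down-only route from a1 to f3 makes exactly 2 down-moves and 5 right-moves in some order.
With no other constraints that would be C(7,2) = 21 routes.
Split at b3 and multiply the segment counts: a1→b3: 3; b3→f3: 1; product = 3.
That gives 3 routes.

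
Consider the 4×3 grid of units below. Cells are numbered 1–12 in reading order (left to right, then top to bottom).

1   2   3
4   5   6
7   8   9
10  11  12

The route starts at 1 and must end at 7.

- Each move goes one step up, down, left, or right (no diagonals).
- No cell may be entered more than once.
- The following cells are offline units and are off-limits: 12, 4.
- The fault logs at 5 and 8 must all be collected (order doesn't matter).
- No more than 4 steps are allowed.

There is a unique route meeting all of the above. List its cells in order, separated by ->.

The budget equals the shortest possible length, so every move has to be on a shortest route through the required cells.
Route from 1: right 1 to 2, down 2 to 8, left 1 to 7 — 4 moves in all.
Check: all required cells visited; 4 ≤ 4 moves.

1 -> 2 -> 5 -> 8 -> 7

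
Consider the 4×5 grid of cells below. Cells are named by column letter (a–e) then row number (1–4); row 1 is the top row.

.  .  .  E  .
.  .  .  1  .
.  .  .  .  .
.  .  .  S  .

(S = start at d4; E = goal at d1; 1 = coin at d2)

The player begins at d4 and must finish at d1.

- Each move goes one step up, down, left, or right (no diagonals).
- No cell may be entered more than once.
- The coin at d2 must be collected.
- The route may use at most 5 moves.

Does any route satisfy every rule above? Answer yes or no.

One route that works: d4 → d3 → d2 → d1.

yes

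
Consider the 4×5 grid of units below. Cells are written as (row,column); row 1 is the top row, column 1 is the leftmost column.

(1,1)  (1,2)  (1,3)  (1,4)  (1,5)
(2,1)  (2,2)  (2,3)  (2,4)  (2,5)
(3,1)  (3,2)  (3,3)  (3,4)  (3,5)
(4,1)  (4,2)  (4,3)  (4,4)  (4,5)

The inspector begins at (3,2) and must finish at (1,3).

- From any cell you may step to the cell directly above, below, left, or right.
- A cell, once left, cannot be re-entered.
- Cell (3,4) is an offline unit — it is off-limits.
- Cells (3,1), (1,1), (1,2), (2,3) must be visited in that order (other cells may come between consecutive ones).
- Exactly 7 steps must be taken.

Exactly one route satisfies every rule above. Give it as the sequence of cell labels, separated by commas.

(3,2), (3,1), (2,1), (1,1), (1,2), (2,2), (2,3), (1,3)

The waypoints must appear in the order (3,1), (1,1), (1,2), (2,3), with no cell reused.
Route from (3,2): left to (3,1), 2× up (reaching (1,1)), right to (1,2), down to (2,2), right to (2,3), up to (1,3) — 7 moves in all.
Check: order respected ((3,1) at step 1, (1,1) at step 3, (1,2) at step 4, (2,3) at step 6); 7 moves as required.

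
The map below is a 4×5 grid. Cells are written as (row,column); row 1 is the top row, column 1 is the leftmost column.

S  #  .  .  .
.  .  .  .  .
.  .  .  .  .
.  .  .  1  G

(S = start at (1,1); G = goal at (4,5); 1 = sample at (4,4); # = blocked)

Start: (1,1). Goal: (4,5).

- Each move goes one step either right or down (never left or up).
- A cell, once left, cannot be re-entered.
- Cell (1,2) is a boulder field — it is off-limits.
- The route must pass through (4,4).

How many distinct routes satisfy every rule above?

A right/down-only route from (1,1) to (4,5) makes exactly 3 down-moves and 4 right-moves in some order.
With no other constraints that would be C(7,3) = 35 routes.
Split at (4,4) and multiply the segment counts (each segment already excludes blocked cells): (1,1)→(4,4): 10; (4,4)→(4,5): 1; product = 10.
That gives 10 routes.

10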